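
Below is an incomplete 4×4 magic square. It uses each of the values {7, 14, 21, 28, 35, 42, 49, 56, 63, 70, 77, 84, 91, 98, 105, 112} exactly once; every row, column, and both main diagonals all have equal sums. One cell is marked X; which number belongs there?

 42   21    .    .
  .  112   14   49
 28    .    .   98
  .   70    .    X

The 16 entries sum to 952, so each line sums to 952/4 = 238.
Row 2 must total 238; the given cells sum to 175, so (2,1) = 63.
From column 1, 238 − (42 + 63 + 28) gives (4,1) = 105.
Column 2 needs 238; the known cells sum to 203, so (3,2) = 35.
From anti-diagonal, 238 − (14 + 35 + 105) gives (1,4) = 84.
Row 1 needs 238; the known cells sum to 147, so (1,3) = 91.
From row 3, 238 − (28 + 35 + 98) gives (3,3) = 77.
Column 3 needs 238; the known cells sum to 182, so (4,3) = 56.
Column 4 needs 238; the known cells sum to 231, so (4,4) = 7.

7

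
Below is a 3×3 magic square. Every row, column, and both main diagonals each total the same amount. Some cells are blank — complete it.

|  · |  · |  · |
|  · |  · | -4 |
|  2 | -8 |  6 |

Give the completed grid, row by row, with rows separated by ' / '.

-6 8 -2 / 4 0 -4 / 2 -8 6

Row 3 is already complete: 2 + -8 + 6 = 0, so that is the magic constant.
Column 3: -4 + 6 + ? = 0, so (1,3) = -2.
Anti-diagonal needs 0; the known cells sum to 0, so (2,2) = 0.
From row 2, 0 − (0 + (-4)) gives (2,1) = 4.
The remaining cell in column 1 is (1,1) = 0 − 6 = -6.
Using column 2: 0 + (-8) + ? → (1,2) = 0 − (-8) = 8.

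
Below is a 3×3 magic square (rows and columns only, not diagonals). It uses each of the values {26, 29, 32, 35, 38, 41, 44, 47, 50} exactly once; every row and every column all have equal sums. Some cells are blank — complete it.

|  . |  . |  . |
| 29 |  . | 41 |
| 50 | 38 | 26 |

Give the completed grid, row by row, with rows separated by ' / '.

35 32 47 / 29 44 41 / 50 38 26

The 9 entries sum to 342, so each line sums to 342/3 = 114.
Row 2 must total 114; the given cells sum to 70, so (2,2) = 44.
The remaining cell in column 1 is (1,1) = 114 − 79 = 35.
Column 2 needs 114; the known cells sum to 82, so (1,2) = 32.
Column 3: 41 + 26 + ? = 114, so (1,3) = 47.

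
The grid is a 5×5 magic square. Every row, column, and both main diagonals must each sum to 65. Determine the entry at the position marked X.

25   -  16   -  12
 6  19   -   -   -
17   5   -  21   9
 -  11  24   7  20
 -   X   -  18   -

22

From row 3, 65 − (17 + 5 + 21 + 9) gives (3,3) = 13.
Row 4 needs 65; the known cells sum to 62, so (4,1) = 3.
Column 1: 25 + 6 + 17 + 3 + ? = 65, so (5,1) = 14.
Using main diagonal: 25 + 19 + 13 + 7 + ? → (5,5) = 65 − 64 = 1.
From anti-diagonal, 65 − (12 + 13 + 11 + 14) gives (2,4) = 15.
Column 4 needs 65; the known cells sum to 61, so (1,4) = 4.
Column 5: 12 + 9 + 20 + 1 + ? = 65, so (2,5) = 23.
Using row 1: 25 + 16 + 4 + 12 + ? → (1,2) = 65 − 57 = 8.
Row 2 needs 65; the known cells sum to 63, so (2,3) = 2.
Column 2 needs 65; the known cells sum to 43, so (5,2) = 22.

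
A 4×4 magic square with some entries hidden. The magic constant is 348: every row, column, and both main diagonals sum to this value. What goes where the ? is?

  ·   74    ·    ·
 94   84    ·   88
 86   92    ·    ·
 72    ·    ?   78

100

Row 2 must total 348; the given cells sum to 266, so (2,3) = 82.
Using column 1: 94 + 86 + 72 + ? → (1,1) = 348 − 252 = 96.
From column 2, 348 − (74 + 84 + 92) gives (4,2) = 98.
Main diagonal needs 348; the known cells sum to 258, so (3,3) = 90.
Anti-diagonal must total 348; the given cells sum to 246, so (1,4) = 102.
Row 1 needs 348; the known cells sum to 272, so (1,3) = 76.
From row 3, 348 − (86 + 92 + 90) gives (3,4) = 80.
Row 4 needs 348; the known cells sum to 248, so (4,3) = 100.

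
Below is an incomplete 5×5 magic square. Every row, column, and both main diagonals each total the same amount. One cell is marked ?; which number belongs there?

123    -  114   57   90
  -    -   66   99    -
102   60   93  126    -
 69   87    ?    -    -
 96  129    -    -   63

120

Anti-diagonal is complete and sums to 465; that is the magic constant.
Row 1 must total 465; the given cells sum to 384, so (1,2) = 81.
Row 3 needs 465; the known cells sum to 381, so (3,5) = 84.
Column 1 needs 465; the known cells sum to 390, so (2,1) = 75.
Column 2: 81 + 60 + 87 + 129 + ? = 465, so (2,2) = 108.
Using main diagonal: 123 + 108 + 93 + 63 + ? → (4,4) = 465 − 387 = 78.
From row 2, 465 − (75 + 108 + 66 + 99) gives (2,5) = 117.
The remaining cell in column 4 is (5,4) = 465 − 360 = 105.
Using column 5: 90 + 117 + 84 + 63 + ? → (4,5) = 465 − 354 = 111.
Row 4 must total 465; the given cells sum to 345, so (4,3) = 120.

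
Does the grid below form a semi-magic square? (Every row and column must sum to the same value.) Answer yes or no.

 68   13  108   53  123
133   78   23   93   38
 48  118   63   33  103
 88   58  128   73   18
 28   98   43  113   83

Yes

Row 1: 68 + 13 + 108 + 53 + 123 = 365.
Row 2: 133 + 78 + 23 + 93 + 38 = 365.
Row 3: 48 + 118 + 63 + 33 + 103 = 365.
Row 4: 88 + 58 + 128 + 73 + 18 = 365.
Row 5: 28 + 98 + 43 + 113 + 83 = 365.
Column 1: 68 + 133 + 48 + 88 + 28 = 365.
Column 2: 13 + 78 + 118 + 58 + 98 = 365.
Column 3: 108 + 23 + 63 + 128 + 43 = 365.
Column 4: 53 + 93 + 33 + 73 + 113 = 365.
Column 5: 123 + 38 + 103 + 18 + 83 = 365.
All lines sum to 365.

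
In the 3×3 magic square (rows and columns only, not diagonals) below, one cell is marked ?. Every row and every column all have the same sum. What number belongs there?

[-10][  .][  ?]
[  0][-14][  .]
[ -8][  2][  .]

Column 1 is complete and sums to -18; that is the magic constant.
Using row 2: 0 + (-14) + ? → (2,3) = -18 − (-14) = -4.
Row 3: -8 + 2 + ? = -18, so (3,3) = -12.
The remaining cell in column 2 is (1,2) = -18 − (-12) = -6.
From column 3, -18 − (-4 + (-12)) gives (1,3) = -2.

-2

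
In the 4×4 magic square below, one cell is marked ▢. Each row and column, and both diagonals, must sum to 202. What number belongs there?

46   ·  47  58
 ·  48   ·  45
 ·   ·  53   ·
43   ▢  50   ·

The remaining cell in row 1 is (1,2) = 202 − 151 = 51.
Using column 3: 47 + 53 + 50 + ? → (2,3) = 202 − 150 = 52.
Main diagonal: 46 + 48 + 53 + ? = 202, so (4,4) = 55.
Anti-diagonal: 58 + 52 + 43 + ? = 202, so (3,2) = 49.
Row 2 must total 202; the given cells sum to 145, so (2,1) = 57.
The remaining cell in row 4 is (4,2) = 202 − 148 = 54.

54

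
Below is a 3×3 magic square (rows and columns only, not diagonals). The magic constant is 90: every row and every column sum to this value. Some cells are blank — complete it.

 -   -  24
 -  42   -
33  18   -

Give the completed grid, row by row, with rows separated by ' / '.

From row 3, 90 − (33 + 18) gives (3,3) = 39.
Column 2 needs 90; the known cells sum to 60, so (1,2) = 30.
The remaining cell in column 3 is (2,3) = 90 − 63 = 27.
Row 1 must total 90; the given cells sum to 54, so (1,1) = 36.
Row 2: 42 + 27 + ? = 90, so (2,1) = 21.

36 30 24 / 21 42 27 / 33 18 39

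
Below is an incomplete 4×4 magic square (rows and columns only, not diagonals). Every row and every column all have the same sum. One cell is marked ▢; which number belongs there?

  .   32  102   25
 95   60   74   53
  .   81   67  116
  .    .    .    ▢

Row 2 is complete and sums to 282; that is the magic constant.
Row 1 must total 282; the given cells sum to 159, so (1,1) = 123.
Row 3 must total 282; the given cells sum to 264, so (3,1) = 18.
The remaining cell in column 1 is (4,1) = 282 − 236 = 46.
Column 2 needs 282; the known cells sum to 173, so (4,2) = 109.
The remaining cell in column 3 is (4,3) = 282 − 243 = 39.
Column 4 needs 282; the known cells sum to 194, so (4,4) = 88.

88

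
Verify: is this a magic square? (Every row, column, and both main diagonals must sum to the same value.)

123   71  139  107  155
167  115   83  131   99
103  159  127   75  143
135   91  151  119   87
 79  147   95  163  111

No — column 1 sums to 607 but anti-diagonal sums to 583.

Row 1: 123 + 71 + 139 + 107 + 155 = 595.
Row 2: 167 + 115 + 83 + 131 + 99 = 595.
Row 3: 103 + 159 + 127 + 75 + 143 = 607.
Row 4: 135 + 91 + 151 + 119 + 87 = 583.
Row 5: 79 + 147 + 95 + 163 + 111 = 595.
Column 1: 123 + 167 + 103 + 135 + 79 = 607.
Column 2: 71 + 115 + 159 + 91 + 147 = 583.
Column 3: 139 + 83 + 127 + 151 + 95 = 595.
Column 4: 107 + 131 + 75 + 119 + 163 = 595.
Column 5: 155 + 99 + 143 + 87 + 111 = 595.
Main diagonal: 123 + 115 + 127 + 119 + 111 = 595.
Anti-diagonal: 155 + 131 + 127 + 91 + 79 = 583.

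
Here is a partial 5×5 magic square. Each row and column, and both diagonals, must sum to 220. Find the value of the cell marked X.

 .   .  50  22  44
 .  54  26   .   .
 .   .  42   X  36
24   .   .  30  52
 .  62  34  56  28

Row 5: 62 + 34 + 56 + 28 + ? = 220, so (5,1) = 40.
Using column 3: 50 + 26 + 42 + 34 + ? → (4,3) = 220 − 152 = 68.
Column 5: 44 + 36 + 52 + 28 + ? = 220, so (2,5) = 60.
Using main diagonal: 54 + 42 + 30 + 28 + ? → (1,1) = 220 − 154 = 66.
Using row 1: 66 + 50 + 22 + 44 + ? → (1,2) = 220 − 182 = 38.
Row 4: 24 + 68 + 30 + 52 + ? = 220, so (4,2) = 46.
Column 2 must total 220; the given cells sum to 200, so (3,2) = 20.
Anti-diagonal: 44 + 42 + 46 + 40 + ? = 220, so (2,4) = 48.
The remaining cell in row 2 is (2,1) = 220 − 188 = 32.
Column 1 must total 220; the given cells sum to 162, so (3,1) = 58.
Using column 4: 22 + 48 + 30 + 56 + ? → (3,4) = 220 − 156 = 64.

64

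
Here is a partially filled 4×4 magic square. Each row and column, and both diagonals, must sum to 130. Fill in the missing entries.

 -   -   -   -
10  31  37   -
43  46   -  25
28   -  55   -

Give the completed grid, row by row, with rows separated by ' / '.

49 40 22 19 / 10 31 37 52 / 43 46 16 25 / 28 13 55 34

The remaining cell in row 2 is (2,4) = 130 − 78 = 52.
Row 3 needs 130; the known cells sum to 114, so (3,3) = 16.
The remaining cell in column 1 is (1,1) = 130 − 81 = 49.
The remaining cell in column 3 is (1,3) = 130 − 108 = 22.
Main diagonal must total 130; the given cells sum to 96, so (4,4) = 34.
Anti-diagonal needs 130; the known cells sum to 111, so (1,4) = 19.
Using row 1: 49 + 22 + 19 + ? → (1,2) = 130 − 90 = 40.
The remaining cell in row 4 is (4,2) = 130 − 117 = 13.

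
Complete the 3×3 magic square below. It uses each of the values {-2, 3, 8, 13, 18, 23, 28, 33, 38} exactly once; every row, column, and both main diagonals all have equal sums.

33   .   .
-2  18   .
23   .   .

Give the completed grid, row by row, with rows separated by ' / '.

The 9 entries sum to 162, so each line sums to 162/3 = 54.
From row 2, 54 − (-2 + 18) gives (2,3) = 38.
The remaining cell in main diagonal is (3,3) = 54 − 51 = 3.
Anti-diagonal: 18 + 23 + ? = 54, so (1,3) = 13.
Row 1: 33 + 13 + ? = 54, so (1,2) = 8.
The remaining cell in row 3 is (3,2) = 54 − 26 = 28.

33 8 13 / -2 18 38 / 23 28 3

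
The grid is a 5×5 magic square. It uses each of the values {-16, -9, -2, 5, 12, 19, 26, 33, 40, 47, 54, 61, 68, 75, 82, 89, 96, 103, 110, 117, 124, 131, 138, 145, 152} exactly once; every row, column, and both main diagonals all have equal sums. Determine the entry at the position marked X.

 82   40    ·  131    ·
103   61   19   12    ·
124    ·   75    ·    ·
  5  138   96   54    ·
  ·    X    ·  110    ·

The 25 entries sum to 1700, so each line sums to 1700/5 = 340.
From row 2, 340 − (103 + 61 + 19 + 12) gives (2,5) = 145.
Row 4 needs 340; the known cells sum to 293, so (4,5) = 47.
Column 1 needs 340; the known cells sum to 314, so (5,1) = 26.
From column 4, 340 − (131 + 12 + 54 + 110) gives (3,4) = 33.
The remaining cell in main diagonal is (5,5) = 340 − 272 = 68.
From anti-diagonal, 340 − (12 + 75 + 138 + 26) gives (1,5) = 89.
The remaining cell in row 1 is (1,3) = 340 − 342 = -2.
Column 3: -2 + 19 + 75 + 96 + ? = 340, so (5,3) = 152.
Column 5: 89 + 145 + 47 + 68 + ? = 340, so (3,5) = -9.
Row 3: 124 + 75 + 33 + (-9) + ? = 340, so (3,2) = 117.
Row 5 must total 340; the given cells sum to 356, so (5,2) = -16.

-16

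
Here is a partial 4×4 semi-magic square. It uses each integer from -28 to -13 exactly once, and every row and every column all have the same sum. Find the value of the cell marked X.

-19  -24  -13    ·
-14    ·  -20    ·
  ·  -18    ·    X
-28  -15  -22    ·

-16

The entries are -28 through -13, which sum to -328, so each line sums to -328/4 = -82.
Row 1 needs -82; the known cells sum to -56, so (1,4) = -26.
Using row 4: -28 + (-15) + (-22) + ? → (4,4) = -82 − (-65) = -17.
Column 1 needs -82; the known cells sum to -61, so (3,1) = -21.
Column 2: -24 + (-18) + (-15) + ? = -82, so (2,2) = -25.
Column 3 needs -82; the known cells sum to -55, so (3,3) = -27.
Row 2 must total -82; the given cells sum to -59, so (2,4) = -23.
Row 3: -21 + (-18) + (-27) + ? = -82, so (3,4) = -16.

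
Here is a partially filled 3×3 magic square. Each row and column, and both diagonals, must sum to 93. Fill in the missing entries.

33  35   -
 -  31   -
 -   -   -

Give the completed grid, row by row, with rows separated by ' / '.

From row 1, 93 − (33 + 35) gives (1,3) = 25.
Column 2 must total 93; the given cells sum to 66, so (3,2) = 27.
Main diagonal must total 93; the given cells sum to 64, so (3,3) = 29.
Anti-diagonal: 25 + 31 + ? = 93, so (3,1) = 37.
Using column 1: 33 + 37 + ? → (2,1) = 93 − 70 = 23.
Using column 3: 25 + 29 + ? → (2,3) = 93 − 54 = 39.

33 35 25 / 23 31 39 / 37 27 29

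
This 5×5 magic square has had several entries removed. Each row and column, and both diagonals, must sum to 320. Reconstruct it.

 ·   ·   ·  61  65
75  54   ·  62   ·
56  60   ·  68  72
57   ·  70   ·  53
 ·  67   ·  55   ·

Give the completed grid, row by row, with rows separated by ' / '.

69 73 52 61 65 / 75 54 58 62 71 / 56 60 64 68 72 / 57 66 70 74 53 / 63 67 76 55 59

Row 3 needs 320; the known cells sum to 256, so (3,3) = 64.
From column 4, 320 − (61 + 62 + 68 + 55) gives (4,4) = 74.
Row 4: 57 + 70 + 74 + 53 + ? = 320, so (4,2) = 66.
Column 2 must total 320; the given cells sum to 247, so (1,2) = 73.
Using anti-diagonal: 65 + 62 + 64 + 66 + ? → (5,1) = 320 − 257 = 63.
The remaining cell in column 1 is (1,1) = 320 − 251 = 69.
From main diagonal, 320 − (69 + 54 + 64 + 74) gives (5,5) = 59.
Row 1: 69 + 73 + 61 + 65 + ? = 320, so (1,3) = 52.
From row 5, 320 − (63 + 67 + 55 + 59) gives (5,3) = 76.
From column 3, 320 − (52 + 64 + 70 + 76) gives (2,3) = 58.
From column 5, 320 − (65 + 72 + 53 + 59) gives (2,5) = 71.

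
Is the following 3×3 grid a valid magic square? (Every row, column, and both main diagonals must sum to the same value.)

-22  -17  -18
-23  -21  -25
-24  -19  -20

No — column 3 sums to -63 but row 2 sums to -69.

Row 1: -22 + (-17) + (-18) = -57.
Row 2: -23 + (-21) + (-25) = -69.
Row 3: -24 + (-19) + (-20) = -63.
Column 1: -22 + (-23) + (-24) = -69.
Column 2: -17 + (-21) + (-19) = -57.
Column 3: -18 + (-25) + (-20) = -63.
Main diagonal: -22 + (-21) + (-20) = -63.
Anti-diagonal: -18 + (-21) + (-24) = -63.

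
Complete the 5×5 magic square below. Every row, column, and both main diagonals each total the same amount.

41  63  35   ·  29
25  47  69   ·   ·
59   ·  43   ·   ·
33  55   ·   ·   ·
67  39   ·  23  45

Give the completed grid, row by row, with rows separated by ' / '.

Column 1 is already complete: 41 + 25 + 59 + 33 + 67 = 225, so that is the magic constant.
From row 1, 225 − (41 + 63 + 35 + 29) gives (1,4) = 57.
The remaining cell in row 5 is (5,3) = 225 − 174 = 51.
Column 2: 63 + 47 + 55 + 39 + ? = 225, so (3,2) = 21.
Column 3 must total 225; the given cells sum to 198, so (4,3) = 27.
Using main diagonal: 41 + 47 + 43 + 45 + ? → (4,4) = 225 − 176 = 49.
Anti-diagonal: 29 + 43 + 55 + 67 + ? = 225, so (2,4) = 31.
Row 2: 25 + 47 + 69 + 31 + ? = 225, so (2,5) = 53.
Using row 4: 33 + 55 + 27 + 49 + ? → (4,5) = 225 − 164 = 61.
Using column 4: 57 + 31 + 49 + 23 + ? → (3,4) = 225 − 160 = 65.
Column 5: 29 + 53 + 61 + 45 + ? = 225, so (3,5) = 37.

41 63 35 57 29 / 25 47 69 31 53 / 59 21 43 65 37 / 33 55 27 49 61 / 67 39 51 23 45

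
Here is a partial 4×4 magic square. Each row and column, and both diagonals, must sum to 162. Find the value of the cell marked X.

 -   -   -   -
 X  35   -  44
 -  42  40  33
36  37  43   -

38

The remaining cell in row 3 is (3,1) = 162 − 115 = 47.
Row 4 must total 162; the given cells sum to 116, so (4,4) = 46.
Column 2 must total 162; the given cells sum to 114, so (1,2) = 48.
Column 4 must total 162; the given cells sum to 123, so (1,4) = 39.
Main diagonal needs 162; the known cells sum to 121, so (1,1) = 41.
The remaining cell in anti-diagonal is (2,3) = 162 − 117 = 45.
The remaining cell in row 1 is (1,3) = 162 − 128 = 34.
Row 2: 35 + 45 + 44 + ? = 162, so (2,1) = 38.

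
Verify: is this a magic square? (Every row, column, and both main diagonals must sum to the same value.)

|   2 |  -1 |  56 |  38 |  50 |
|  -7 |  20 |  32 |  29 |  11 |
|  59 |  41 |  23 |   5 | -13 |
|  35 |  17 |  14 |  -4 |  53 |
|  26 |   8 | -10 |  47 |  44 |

No — row 3 sums to 115 but column 5 sums to 145.

Row 1: 2 + (-1) + 56 + 38 + 50 = 145.
Row 2: -7 + 20 + 32 + 29 + 11 = 85.
Row 3: 59 + 41 + 23 + 5 + (-13) = 115.
Row 4: 35 + 17 + 14 + (-4) + 53 = 115.
Row 5: 26 + 8 + (-10) + 47 + 44 = 115.
Column 1: 2 + (-7) + 59 + 35 + 26 = 115.
Column 2: -1 + 20 + 41 + 17 + 8 = 85.
Column 3: 56 + 32 + 23 + 14 + (-10) = 115.
Column 4: 38 + 29 + 5 + (-4) + 47 = 115.
Column 5: 50 + 11 + (-13) + 53 + 44 = 145.
Main diagonal: 2 + 20 + 23 + (-4) + 44 = 85.
Anti-diagonal: 50 + 29 + 23 + 17 + 26 = 145.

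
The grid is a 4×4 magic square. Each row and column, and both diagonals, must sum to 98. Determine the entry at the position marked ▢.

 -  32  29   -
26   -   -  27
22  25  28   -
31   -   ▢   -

Row 3 needs 98; the known cells sum to 75, so (3,4) = 23.
The remaining cell in column 1 is (1,1) = 98 − 79 = 19.
Using row 1: 19 + 32 + 29 + ? → (1,4) = 98 − 80 = 18.
From column 4, 98 − (18 + 27 + 23) gives (4,4) = 30.
Main diagonal must total 98; the given cells sum to 77, so (2,2) = 21.
Using anti-diagonal: 18 + 25 + 31 + ? → (2,3) = 98 − 74 = 24.
From column 2, 98 − (32 + 21 + 25) gives (4,2) = 20.
Using column 3: 29 + 24 + 28 + ? → (4,3) = 98 − 81 = 17.

17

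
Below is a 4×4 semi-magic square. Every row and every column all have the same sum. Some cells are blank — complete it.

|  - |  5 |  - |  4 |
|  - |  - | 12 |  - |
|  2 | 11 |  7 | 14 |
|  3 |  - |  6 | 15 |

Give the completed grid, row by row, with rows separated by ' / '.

Row 3 is already complete: 2 + 11 + 7 + 14 = 34, so that is the magic constant.
The remaining cell in row 4 is (4,2) = 34 − 24 = 10.
Column 2 needs 34; the known cells sum to 26, so (2,2) = 8.
Column 3 must total 34; the given cells sum to 25, so (1,3) = 9.
Column 4: 4 + 14 + 15 + ? = 34, so (2,4) = 1.
From row 1, 34 − (5 + 9 + 4) gives (1,1) = 16.
Row 2 needs 34; the known cells sum to 21, so (2,1) = 13.

16 5 9 4 / 13 8 12 1 / 2 11 7 14 / 3 10 6 15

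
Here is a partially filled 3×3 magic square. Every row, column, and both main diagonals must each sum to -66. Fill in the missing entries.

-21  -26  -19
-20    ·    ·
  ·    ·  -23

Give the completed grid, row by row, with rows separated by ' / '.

-21 -26 -19 / -20 -22 -24 / -25 -18 -23

Using column 1: -21 + (-20) + ? → (3,1) = -66 − (-41) = -25.
Column 3 must total -66; the given cells sum to -42, so (2,3) = -24.
From main diagonal, -66 − (-21 + (-23)) gives (2,2) = -22.
The remaining cell in row 3 is (3,2) = -66 − (-48) = -18.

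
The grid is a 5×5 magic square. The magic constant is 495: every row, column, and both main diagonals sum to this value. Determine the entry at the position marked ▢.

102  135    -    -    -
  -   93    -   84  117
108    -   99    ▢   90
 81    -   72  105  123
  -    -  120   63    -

Row 4: 81 + 72 + 105 + 123 + ? = 495, so (4,2) = 114.
Main diagonal must total 495; the given cells sum to 399, so (5,5) = 96.
Column 5 needs 495; the known cells sum to 426, so (1,5) = 69.
From anti-diagonal, 495 − (69 + 84 + 99 + 114) gives (5,1) = 129.
The remaining cell in row 5 is (5,2) = 495 − 408 = 87.
Column 1 must total 495; the given cells sum to 420, so (2,1) = 75.
Column 2: 135 + 93 + 114 + 87 + ? = 495, so (3,2) = 66.
Row 2 needs 495; the known cells sum to 369, so (2,3) = 126.
Row 3: 108 + 66 + 99 + 90 + ? = 495, so (3,4) = 132.

132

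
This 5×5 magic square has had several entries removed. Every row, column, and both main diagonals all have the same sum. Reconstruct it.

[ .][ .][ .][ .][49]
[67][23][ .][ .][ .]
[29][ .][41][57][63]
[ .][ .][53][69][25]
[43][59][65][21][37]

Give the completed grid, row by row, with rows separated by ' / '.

Row 5 is already complete: 43 + 59 + 65 + 21 + 37 = 225, so that is the magic constant.
Row 3 must total 225; the given cells sum to 190, so (3,2) = 35.
Column 5 must total 225; the given cells sum to 174, so (2,5) = 51.
Main diagonal: 23 + 41 + 69 + 37 + ? = 225, so (1,1) = 55.
Column 1 needs 225; the known cells sum to 194, so (4,1) = 31.
Row 4: 31 + 53 + 69 + 25 + ? = 225, so (4,2) = 47.
From column 2, 225 − (23 + 35 + 47 + 59) gives (1,2) = 61.
From anti-diagonal, 225 − (49 + 41 + 47 + 43) gives (2,4) = 45.
Row 2: 67 + 23 + 45 + 51 + ? = 225, so (2,3) = 39.
From column 3, 225 − (39 + 41 + 53 + 65) gives (1,3) = 27.
Column 4 must total 225; the given cells sum to 192, so (1,4) = 33.

55 61 27 33 49 / 67 23 39 45 51 / 29 35 41 57 63 / 31 47 53 69 25 / 43 59 65 21 37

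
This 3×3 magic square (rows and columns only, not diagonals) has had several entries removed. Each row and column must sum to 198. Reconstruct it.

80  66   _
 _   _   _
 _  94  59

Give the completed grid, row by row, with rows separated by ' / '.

80 66 52 / 73 38 87 / 45 94 59

The remaining cell in row 1 is (1,3) = 198 − 146 = 52.
Row 3: 94 + 59 + ? = 198, so (3,1) = 45.
Using column 1: 80 + 45 + ? → (2,1) = 198 − 125 = 73.
From column 2, 198 − (66 + 94) gives (2,2) = 38.
From column 3, 198 − (52 + 59) gives (2,3) = 87.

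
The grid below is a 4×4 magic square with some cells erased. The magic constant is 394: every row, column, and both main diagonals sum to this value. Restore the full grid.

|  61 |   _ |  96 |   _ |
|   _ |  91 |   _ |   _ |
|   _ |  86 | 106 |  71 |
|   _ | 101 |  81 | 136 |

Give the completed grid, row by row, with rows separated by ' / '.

61 116 96 121 / 126 91 111 66 / 131 86 106 71 / 76 101 81 136

Row 3: 86 + 106 + 71 + ? = 394, so (3,1) = 131.
Row 4 must total 394; the given cells sum to 318, so (4,1) = 76.
Column 1: 61 + 131 + 76 + ? = 394, so (2,1) = 126.
Column 2 must total 394; the given cells sum to 278, so (1,2) = 116.
Column 3: 96 + 106 + 81 + ? = 394, so (2,3) = 111.
Using anti-diagonal: 111 + 86 + 76 + ? → (1,4) = 394 − 273 = 121.
Row 2 must total 394; the given cells sum to 328, so (2,4) = 66.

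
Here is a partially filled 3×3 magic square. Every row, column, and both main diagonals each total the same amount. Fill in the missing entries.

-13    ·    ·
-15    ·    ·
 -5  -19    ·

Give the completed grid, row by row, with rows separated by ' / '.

Column 1 is already complete: -13 + -15 + -5 = -33, so that is the magic constant.
Row 3 needs -33; the known cells sum to -24, so (3,3) = -9.
From main diagonal, -33 − (-13 + (-9)) gives (2,2) = -11.
From anti-diagonal, -33 − (-11 + (-5)) gives (1,3) = -17.
Using row 1: -13 + (-17) + ? → (1,2) = -33 − (-30) = -3.
Row 2 must total -33; the given cells sum to -26, so (2,3) = -7.

-13 -3 -17 / -15 -11 -7 / -5 -19 -9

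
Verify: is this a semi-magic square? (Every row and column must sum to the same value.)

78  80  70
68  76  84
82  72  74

Yes

Row 1: 78 + 80 + 70 = 228.
Row 2: 68 + 76 + 84 = 228.
Row 3: 82 + 72 + 74 = 228.
Column 1: 78 + 68 + 82 = 228.
Column 2: 80 + 76 + 72 = 228.
Column 3: 70 + 84 + 74 = 228.
All lines sum to 228.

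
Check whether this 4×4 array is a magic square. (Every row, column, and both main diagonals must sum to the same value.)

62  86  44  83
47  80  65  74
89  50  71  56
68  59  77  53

No — column 2 sums to 275 but column 4 sums to 266.

Row 1: 62 + 86 + 44 + 83 = 275.
Row 2: 47 + 80 + 65 + 74 = 266.
Row 3: 89 + 50 + 71 + 56 = 266.
Row 4: 68 + 59 + 77 + 53 = 257.
Column 1: 62 + 47 + 89 + 68 = 266.
Column 2: 86 + 80 + 50 + 59 = 275.
Column 3: 44 + 65 + 71 + 77 = 257.
Column 4: 83 + 74 + 56 + 53 = 266.
Main diagonal: 62 + 80 + 71 + 53 = 266.
Anti-diagonal: 83 + 65 + 50 + 68 = 266.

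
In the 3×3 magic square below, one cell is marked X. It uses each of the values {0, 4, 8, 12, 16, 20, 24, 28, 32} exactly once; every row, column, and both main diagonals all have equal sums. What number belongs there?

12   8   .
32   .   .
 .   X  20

The 9 entries sum to 144, so each line sums to 144/3 = 48.
Row 1 needs 48; the known cells sum to 20, so (1,3) = 28.
The remaining cell in column 1 is (3,1) = 48 − 44 = 4.
The remaining cell in column 3 is (2,3) = 48 − 48 = 0.
Main diagonal needs 48; the known cells sum to 32, so (2,2) = 16.
Using row 3: 4 + 20 + ? → (3,2) = 48 − 24 = 24.

24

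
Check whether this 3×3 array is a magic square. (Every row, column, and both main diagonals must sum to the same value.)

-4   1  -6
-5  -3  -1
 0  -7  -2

Row 1: -4 + 1 + (-6) = -9.
Row 2: -5 + (-3) + (-1) = -9.
Row 3: 0 + (-7) + (-2) = -9.
Column 1: -4 + (-5) + 0 = -9.
Column 2: 1 + (-3) + (-7) = -9.
Column 3: -6 + (-1) + (-2) = -9.
Main diagonal: -4 + (-3) + (-2) = -9.
Anti-diagonal: -6 + (-3) + 0 = -9.
All lines sum to -9.

Yes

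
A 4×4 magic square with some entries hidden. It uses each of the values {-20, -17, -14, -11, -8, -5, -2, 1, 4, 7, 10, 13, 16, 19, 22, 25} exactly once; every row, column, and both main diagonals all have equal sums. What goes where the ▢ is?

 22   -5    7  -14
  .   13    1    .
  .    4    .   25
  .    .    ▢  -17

10

The 16 entries sum to 40, so each line sums to 40/4 = 10.
From column 2, 10 − (-5 + 13 + 4) gives (4,2) = -2.
The remaining cell in column 4 is (2,4) = 10 − (-6) = 16.
Main diagonal must total 10; the given cells sum to 18, so (3,3) = -8.
Anti-diagonal must total 10; the given cells sum to -9, so (4,1) = 19.
Using row 2: 13 + 1 + 16 + ? → (2,1) = 10 − 30 = -20.
From row 3, 10 − (4 + (-8) + 25) gives (3,1) = -11.
From row 4, 10 − (19 + (-2) + (-17)) gives (4,3) = 10.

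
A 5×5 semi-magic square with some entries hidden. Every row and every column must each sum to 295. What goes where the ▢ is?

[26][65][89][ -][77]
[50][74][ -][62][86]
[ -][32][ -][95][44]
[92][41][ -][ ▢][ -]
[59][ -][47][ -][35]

Row 1: 26 + 65 + 89 + 77 + ? = 295, so (1,4) = 38.
Using row 2: 50 + 74 + 62 + 86 + ? → (2,3) = 295 − 272 = 23.
The remaining cell in column 1 is (3,1) = 295 − 227 = 68.
The remaining cell in column 2 is (5,2) = 295 − 212 = 83.
Column 5 needs 295; the known cells sum to 242, so (4,5) = 53.
From row 3, 295 − (68 + 32 + 95 + 44) gives (3,3) = 56.
Row 5: 59 + 83 + 47 + 35 + ? = 295, so (5,4) = 71.
Column 3 needs 295; the known cells sum to 215, so (4,3) = 80.
The remaining cell in column 4 is (4,4) = 295 − 266 = 29.

29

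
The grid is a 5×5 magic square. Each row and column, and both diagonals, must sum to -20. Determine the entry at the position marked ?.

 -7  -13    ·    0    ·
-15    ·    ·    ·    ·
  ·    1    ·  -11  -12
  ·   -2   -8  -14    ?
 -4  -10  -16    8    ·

Using row 5: -4 + (-10) + (-16) + 8 + ? → (5,5) = -20 − (-22) = 2.
Column 2: -13 + 1 + (-2) + (-10) + ? = -20, so (2,2) = 4.
Column 4: 0 + (-11) + (-14) + 8 + ? = -20, so (2,4) = -3.
Main diagonal needs -20; the known cells sum to -15, so (3,3) = -5.
The remaining cell in anti-diagonal is (1,5) = -20 − (-14) = -6.
From row 1, -20 − (-7 + (-13) + 0 + (-6)) gives (1,3) = 6.
Row 3 must total -20; the given cells sum to -27, so (3,1) = 7.
From column 1, -20 − (-7 + (-15) + 7 + (-4)) gives (4,1) = -1.
Using column 3: 6 + (-5) + (-8) + (-16) + ? → (2,3) = -20 − (-23) = 3.
Row 2 needs -20; the known cells sum to -11, so (2,5) = -9.
Using row 4: -1 + (-2) + (-8) + (-14) + ? → (4,5) = -20 − (-25) = 5.

5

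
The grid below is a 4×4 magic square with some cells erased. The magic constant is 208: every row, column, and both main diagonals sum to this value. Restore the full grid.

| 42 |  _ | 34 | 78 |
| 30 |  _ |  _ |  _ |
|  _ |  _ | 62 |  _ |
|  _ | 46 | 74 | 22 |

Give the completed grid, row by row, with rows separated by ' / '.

Row 1: 42 + 34 + 78 + ? = 208, so (1,2) = 54.
From row 4, 208 − (46 + 74 + 22) gives (4,1) = 66.
From column 1, 208 − (42 + 30 + 66) gives (3,1) = 70.
Column 3: 34 + 62 + 74 + ? = 208, so (2,3) = 38.
From main diagonal, 208 − (42 + 62 + 22) gives (2,2) = 82.
Anti-diagonal must total 208; the given cells sum to 182, so (3,2) = 26.
From row 2, 208 − (30 + 82 + 38) gives (2,4) = 58.
Using row 3: 70 + 26 + 62 + ? → (3,4) = 208 − 158 = 50.

42 54 34 78 / 30 82 38 58 / 70 26 62 50 / 66 46 74 22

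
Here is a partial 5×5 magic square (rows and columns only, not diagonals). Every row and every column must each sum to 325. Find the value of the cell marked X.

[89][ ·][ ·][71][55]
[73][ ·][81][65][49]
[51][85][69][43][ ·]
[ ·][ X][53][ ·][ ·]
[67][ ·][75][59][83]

From row 2, 325 − (73 + 81 + 65 + 49) gives (2,2) = 57.
Row 3: 51 + 85 + 69 + 43 + ? = 325, so (3,5) = 77.
Row 5 must total 325; the given cells sum to 284, so (5,2) = 41.
Column 1: 89 + 73 + 51 + 67 + ? = 325, so (4,1) = 45.
From column 3, 325 − (81 + 69 + 53 + 75) gives (1,3) = 47.
From column 4, 325 − (71 + 65 + 43 + 59) gives (4,4) = 87.
Using column 5: 55 + 49 + 77 + 83 + ? → (4,5) = 325 − 264 = 61.
The remaining cell in row 1 is (1,2) = 325 − 262 = 63.
Row 4 must total 325; the given cells sum to 246, so (4,2) = 79.

79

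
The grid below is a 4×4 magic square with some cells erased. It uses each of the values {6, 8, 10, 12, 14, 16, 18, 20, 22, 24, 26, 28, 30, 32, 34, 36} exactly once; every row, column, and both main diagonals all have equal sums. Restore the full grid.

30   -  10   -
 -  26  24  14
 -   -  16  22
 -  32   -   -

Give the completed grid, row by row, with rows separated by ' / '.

The 16 entries sum to 336, so each line sums to 336/4 = 84.
The remaining cell in row 2 is (2,1) = 84 − 64 = 20.
Column 3: 10 + 24 + 16 + ? = 84, so (4,3) = 34.
The remaining cell in main diagonal is (4,4) = 84 − 72 = 12.
Row 4 must total 84; the given cells sum to 78, so (4,1) = 6.
Column 1: 30 + 20 + 6 + ? = 84, so (3,1) = 28.
The remaining cell in column 4 is (1,4) = 84 − 48 = 36.
The remaining cell in anti-diagonal is (3,2) = 84 − 66 = 18.
Using row 1: 30 + 10 + 36 + ? → (1,2) = 84 − 76 = 8.

30 8 10 36 / 20 26 24 14 / 28 18 16 22 / 6 32 34 12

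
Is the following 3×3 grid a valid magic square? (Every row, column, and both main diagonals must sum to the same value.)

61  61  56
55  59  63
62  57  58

No — column 2 sums to 177 but row 1 sums to 178.

Row 1: 61 + 61 + 56 = 178.
Row 2: 55 + 59 + 63 = 177.
Row 3: 62 + 57 + 58 = 177.
Column 1: 61 + 55 + 62 = 178.
Column 2: 61 + 59 + 57 = 177.
Column 3: 56 + 63 + 58 = 177.
Main diagonal: 61 + 59 + 58 = 178.
Anti-diagonal: 56 + 59 + 62 = 177.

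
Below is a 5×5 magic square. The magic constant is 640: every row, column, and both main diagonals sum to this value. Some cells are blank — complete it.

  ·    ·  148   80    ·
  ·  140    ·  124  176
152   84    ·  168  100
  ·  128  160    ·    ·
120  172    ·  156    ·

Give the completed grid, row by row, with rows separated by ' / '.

Row 3: 152 + 84 + 168 + 100 + ? = 640, so (3,3) = 136.
Column 2 must total 640; the given cells sum to 524, so (1,2) = 116.
Column 4 needs 640; the known cells sum to 528, so (4,4) = 112.
The remaining cell in anti-diagonal is (1,5) = 640 − 508 = 132.
The remaining cell in row 1 is (1,1) = 640 − 476 = 164.
From main diagonal, 640 − (164 + 140 + 136 + 112) gives (5,5) = 88.
The remaining cell in row 5 is (5,3) = 640 − 536 = 104.
Column 3 needs 640; the known cells sum to 548, so (2,3) = 92.
Column 5 must total 640; the given cells sum to 496, so (4,5) = 144.
Using row 2: 140 + 92 + 124 + 176 + ? → (2,1) = 640 − 532 = 108.
From row 4, 640 − (128 + 160 + 112 + 144) gives (4,1) = 96.

164 116 148 80 132 / 108 140 92 124 176 / 152 84 136 168 100 / 96 128 160 112 144 / 120 172 104 156 88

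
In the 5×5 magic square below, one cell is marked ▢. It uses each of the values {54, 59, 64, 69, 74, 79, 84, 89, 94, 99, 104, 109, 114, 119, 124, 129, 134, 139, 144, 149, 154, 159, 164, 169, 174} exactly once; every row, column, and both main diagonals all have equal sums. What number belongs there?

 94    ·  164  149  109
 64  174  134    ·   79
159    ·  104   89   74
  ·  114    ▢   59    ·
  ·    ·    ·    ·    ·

The 25 entries sum to 2850, so each line sums to 2850/5 = 570.
Row 1 must total 570; the given cells sum to 516, so (1,2) = 54.
The remaining cell in row 2 is (2,4) = 570 − 451 = 119.
Row 3 needs 570; the known cells sum to 426, so (3,2) = 144.
From column 2, 570 − (54 + 174 + 144 + 114) gives (5,2) = 84.
The remaining cell in column 4 is (5,4) = 570 − 416 = 154.
The remaining cell in main diagonal is (5,5) = 570 − 431 = 139.
Anti-diagonal: 109 + 119 + 104 + 114 + ? = 570, so (5,1) = 124.
Row 5: 124 + 84 + 154 + 139 + ? = 570, so (5,3) = 69.
From column 1, 570 − (94 + 64 + 159 + 124) gives (4,1) = 129.
Column 3 must total 570; the given cells sum to 471, so (4,3) = 99.

99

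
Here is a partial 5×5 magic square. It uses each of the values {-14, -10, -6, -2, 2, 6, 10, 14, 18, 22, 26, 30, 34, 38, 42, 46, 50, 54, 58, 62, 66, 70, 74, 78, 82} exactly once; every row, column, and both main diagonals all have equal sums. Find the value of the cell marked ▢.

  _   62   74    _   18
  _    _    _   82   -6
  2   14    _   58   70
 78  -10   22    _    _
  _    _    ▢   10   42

The 25 entries sum to 850, so each line sums to 850/5 = 170.
Row 3 must total 170; the given cells sum to 144, so (3,3) = 26.
Column 5: 18 + (-6) + 70 + 42 + ? = 170, so (4,5) = 46.
Using anti-diagonal: 18 + 82 + 26 + (-10) + ? → (5,1) = 170 − 116 = 54.
Row 4 needs 170; the known cells sum to 136, so (4,4) = 34.
Column 4 needs 170; the known cells sum to 184, so (1,4) = -14.
From row 1, 170 − (62 + 74 + (-14) + 18) gives (1,1) = 30.
Using column 1: 30 + 2 + 78 + 54 + ? → (2,1) = 170 − 164 = 6.
Main diagonal: 30 + 26 + 34 + 42 + ? = 170, so (2,2) = 38.
Row 2 must total 170; the given cells sum to 120, so (2,3) = 50.
From column 2, 170 − (62 + 38 + 14 + (-10)) gives (5,2) = 66.
Column 3 needs 170; the known cells sum to 172, so (5,3) = -2.

-2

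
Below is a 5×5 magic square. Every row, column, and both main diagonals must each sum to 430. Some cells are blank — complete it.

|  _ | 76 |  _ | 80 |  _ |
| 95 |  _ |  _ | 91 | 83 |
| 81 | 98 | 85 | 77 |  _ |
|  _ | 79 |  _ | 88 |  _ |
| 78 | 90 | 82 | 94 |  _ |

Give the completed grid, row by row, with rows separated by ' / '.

84 76 93 80 97 / 95 87 74 91 83 / 81 98 85 77 89 / 92 79 96 88 75 / 78 90 82 94 86

The remaining cell in row 3 is (3,5) = 430 − 341 = 89.
Row 5 must total 430; the given cells sum to 344, so (5,5) = 86.
The remaining cell in column 2 is (2,2) = 430 − 343 = 87.
Main diagonal: 87 + 85 + 88 + 86 + ? = 430, so (1,1) = 84.
Anti-diagonal must total 430; the given cells sum to 333, so (1,5) = 97.
From row 1, 430 − (84 + 76 + 80 + 97) gives (1,3) = 93.
Row 2: 95 + 87 + 91 + 83 + ? = 430, so (2,3) = 74.
Column 1: 84 + 95 + 81 + 78 + ? = 430, so (4,1) = 92.
Column 3: 93 + 74 + 85 + 82 + ? = 430, so (4,3) = 96.
Column 5 must total 430; the given cells sum to 355, so (4,5) = 75.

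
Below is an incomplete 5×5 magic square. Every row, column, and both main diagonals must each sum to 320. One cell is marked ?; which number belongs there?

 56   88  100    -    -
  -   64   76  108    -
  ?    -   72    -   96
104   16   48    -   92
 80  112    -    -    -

Row 4 must total 320; the given cells sum to 260, so (4,4) = 60.
Column 2 needs 320; the known cells sum to 280, so (3,2) = 40.
From column 3, 320 − (100 + 76 + 72 + 48) gives (5,3) = 24.
Using main diagonal: 56 + 64 + 72 + 60 + ? → (5,5) = 320 − 252 = 68.
From anti-diagonal, 320 − (108 + 72 + 16 + 80) gives (1,5) = 44.
Row 1 must total 320; the given cells sum to 288, so (1,4) = 32.
Row 5 must total 320; the given cells sum to 284, so (5,4) = 36.
From column 4, 320 − (32 + 108 + 60 + 36) gives (3,4) = 84.
Column 5 must total 320; the given cells sum to 300, so (2,5) = 20.
The remaining cell in row 2 is (2,1) = 320 − 268 = 52.
Using row 3: 40 + 72 + 84 + 96 + ? → (3,1) = 320 − 292 = 28.

28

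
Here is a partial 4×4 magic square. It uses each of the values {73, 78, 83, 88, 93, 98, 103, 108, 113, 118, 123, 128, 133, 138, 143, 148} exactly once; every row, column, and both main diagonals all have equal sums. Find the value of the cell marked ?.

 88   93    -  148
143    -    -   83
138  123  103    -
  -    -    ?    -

128

The 16 entries sum to 1768, so each line sums to 1768/4 = 442.
Row 1 must total 442; the given cells sum to 329, so (1,3) = 113.
Row 3: 138 + 123 + 103 + ? = 442, so (3,4) = 78.
Column 1: 88 + 143 + 138 + ? = 442, so (4,1) = 73.
Column 4 must total 442; the given cells sum to 309, so (4,4) = 133.
Main diagonal: 88 + 103 + 133 + ? = 442, so (2,2) = 118.
The remaining cell in anti-diagonal is (2,3) = 442 − 344 = 98.
From column 2, 442 − (93 + 118 + 123) gives (4,2) = 108.
Column 3: 113 + 98 + 103 + ? = 442, so (4,3) = 128.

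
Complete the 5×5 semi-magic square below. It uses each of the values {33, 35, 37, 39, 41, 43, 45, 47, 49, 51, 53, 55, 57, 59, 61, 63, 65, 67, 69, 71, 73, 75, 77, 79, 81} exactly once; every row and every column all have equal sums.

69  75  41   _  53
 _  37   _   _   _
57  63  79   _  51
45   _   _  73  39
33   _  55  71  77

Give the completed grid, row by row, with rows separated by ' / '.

69 75 41 47 53 / 81 37 43 59 65 / 57 63 79 35 51 / 45 61 67 73 39 / 33 49 55 71 77

The 25 entries sum to 1425, so each line sums to 1425/5 = 285.
Row 1: 69 + 75 + 41 + 53 + ? = 285, so (1,4) = 47.
Using row 3: 57 + 63 + 79 + 51 + ? → (3,4) = 285 − 250 = 35.
The remaining cell in row 5 is (5,2) = 285 − 236 = 49.
The remaining cell in column 1 is (2,1) = 285 − 204 = 81.
Column 2 must total 285; the given cells sum to 224, so (4,2) = 61.
The remaining cell in column 4 is (2,4) = 285 − 226 = 59.
From column 5, 285 − (53 + 51 + 39 + 77) gives (2,5) = 65.
Using row 2: 81 + 37 + 59 + 65 + ? → (2,3) = 285 − 242 = 43.
From row 4, 285 − (45 + 61 + 73 + 39) gives (4,3) = 67.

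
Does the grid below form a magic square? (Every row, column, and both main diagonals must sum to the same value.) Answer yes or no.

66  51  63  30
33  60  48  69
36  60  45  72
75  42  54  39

Row 1: 66 + 51 + 63 + 30 = 210.
Row 2: 33 + 60 + 48 + 69 = 210.
Row 3: 36 + 60 + 45 + 72 = 213.
Row 4: 75 + 42 + 54 + 39 = 210.
Column 1: 66 + 33 + 36 + 75 = 210.
Column 2: 51 + 60 + 60 + 42 = 213.
Column 3: 63 + 48 + 45 + 54 = 210.
Column 4: 30 + 69 + 72 + 39 = 210.
Main diagonal: 66 + 60 + 45 + 39 = 210.
Anti-diagonal: 30 + 48 + 60 + 75 = 213.

No — column 2 sums to 213 but column 3 sums to 210.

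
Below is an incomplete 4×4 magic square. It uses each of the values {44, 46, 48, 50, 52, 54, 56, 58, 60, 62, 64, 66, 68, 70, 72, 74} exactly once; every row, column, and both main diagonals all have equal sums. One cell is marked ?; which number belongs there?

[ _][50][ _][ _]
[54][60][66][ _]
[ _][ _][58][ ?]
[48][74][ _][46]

64

The 16 entries sum to 944, so each line sums to 944/4 = 236.
From row 2, 236 − (54 + 60 + 66) gives (2,4) = 56.
Using row 4: 48 + 74 + 46 + ? → (4,3) = 236 − 168 = 68.
Using column 2: 50 + 60 + 74 + ? → (3,2) = 236 − 184 = 52.
Column 3 needs 236; the known cells sum to 192, so (1,3) = 44.
From main diagonal, 236 − (60 + 58 + 46) gives (1,1) = 72.
The remaining cell in anti-diagonal is (1,4) = 236 − 166 = 70.
Column 1: 72 + 54 + 48 + ? = 236, so (3,1) = 62.
Column 4 needs 236; the known cells sum to 172, so (3,4) = 64.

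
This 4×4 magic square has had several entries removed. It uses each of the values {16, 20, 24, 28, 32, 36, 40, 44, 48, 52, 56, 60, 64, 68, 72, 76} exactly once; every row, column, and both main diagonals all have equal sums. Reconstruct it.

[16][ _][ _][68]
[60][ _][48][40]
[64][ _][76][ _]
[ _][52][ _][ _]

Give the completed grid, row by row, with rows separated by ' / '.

16 72 28 68 / 60 36 48 40 / 64 24 76 20 / 44 52 32 56

The 16 entries sum to 736, so each line sums to 736/4 = 184.
The remaining cell in row 2 is (2,2) = 184 − 148 = 36.
The remaining cell in column 1 is (4,1) = 184 − 140 = 44.
Main diagonal: 16 + 36 + 76 + ? = 184, so (4,4) = 56.
From anti-diagonal, 184 − (68 + 48 + 44) gives (3,2) = 24.
Row 3 must total 184; the given cells sum to 164, so (3,4) = 20.
Row 4 must total 184; the given cells sum to 152, so (4,3) = 32.
Column 2: 36 + 24 + 52 + ? = 184, so (1,2) = 72.
Column 3: 48 + 76 + 32 + ? = 184, so (1,3) = 28.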